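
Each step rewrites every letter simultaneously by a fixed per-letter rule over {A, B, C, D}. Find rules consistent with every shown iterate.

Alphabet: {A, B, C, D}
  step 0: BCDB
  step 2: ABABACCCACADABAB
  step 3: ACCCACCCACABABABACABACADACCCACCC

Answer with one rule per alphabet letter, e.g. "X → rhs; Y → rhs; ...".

A->AC, B->CC, C->AB, D->AD

  step 2 ⇒ step 3: ABABACCCACADABAB ⇒ AC·CC·AC·CC·AC·AB·AB·AB·AC·AB·AC·AD·AC·CC·AC·CC
    A ↦ AC
    B ↦ CC
    C ↦ AB
    D ↦ AD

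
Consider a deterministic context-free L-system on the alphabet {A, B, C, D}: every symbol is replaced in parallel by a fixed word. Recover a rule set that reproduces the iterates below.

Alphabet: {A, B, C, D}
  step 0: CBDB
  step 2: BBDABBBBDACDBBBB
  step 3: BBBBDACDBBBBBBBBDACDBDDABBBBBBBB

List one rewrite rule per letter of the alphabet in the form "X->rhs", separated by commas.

A->CD, B->BB, C->BD, D->DA

  step 2 ⇒ step 3: BBDABBBBDACDBBBB ⇒ BB·BB·DA·CD·BB·BB·BB·BB·DA·CD·BD·DA·BB·BB·BB·BB
    A ↦ CD
    B ↦ BB
    C ↦ BD
    D ↦ DA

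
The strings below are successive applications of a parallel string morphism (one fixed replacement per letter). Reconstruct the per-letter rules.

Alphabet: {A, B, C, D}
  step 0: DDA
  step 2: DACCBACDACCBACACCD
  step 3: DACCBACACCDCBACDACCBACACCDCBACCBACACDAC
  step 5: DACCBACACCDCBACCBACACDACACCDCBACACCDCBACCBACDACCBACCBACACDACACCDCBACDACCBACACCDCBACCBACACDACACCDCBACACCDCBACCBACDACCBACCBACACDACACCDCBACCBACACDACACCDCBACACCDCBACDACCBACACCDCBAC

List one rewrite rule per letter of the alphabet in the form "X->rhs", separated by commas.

A->CB, B->CD, C->AC, D->DAC

  step 2 ⇒ step 3: DACCBACDACCBACACCD ⇒ DAC·CB·AC·AC·CD·CB·AC·DAC·CB·AC·AC·CD·CB·AC·CB·AC·AC·DAC
    A ↦ CB
    B ↦ CD
    C ↦ AC
    D ↦ DAC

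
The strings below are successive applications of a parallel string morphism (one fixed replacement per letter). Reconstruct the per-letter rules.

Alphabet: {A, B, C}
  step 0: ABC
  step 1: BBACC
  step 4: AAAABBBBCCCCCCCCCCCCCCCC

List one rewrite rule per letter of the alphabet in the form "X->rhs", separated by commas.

  step 0 ⇒ step 1: ABC ⇒ BB·A·CC
    A ↦ BB
    B ↦ A
    C ↦ CC

A->BB, B->A, C->CC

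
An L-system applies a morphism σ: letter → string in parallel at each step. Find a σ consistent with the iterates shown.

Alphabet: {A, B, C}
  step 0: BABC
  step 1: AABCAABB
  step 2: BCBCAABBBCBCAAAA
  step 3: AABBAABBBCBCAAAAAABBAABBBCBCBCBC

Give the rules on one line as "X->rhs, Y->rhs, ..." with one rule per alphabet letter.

A->BC, B->AA, C->BB

  step 2 ⇒ step 3: BCBCAABBBCBCAAAA ⇒ AA·BB·AA·BB·BC·BC·AA·AA·AA·BB·AA·BB·BC·BC·BC·BC
    A ↦ BC
    B ↦ AA
    C ↦ BB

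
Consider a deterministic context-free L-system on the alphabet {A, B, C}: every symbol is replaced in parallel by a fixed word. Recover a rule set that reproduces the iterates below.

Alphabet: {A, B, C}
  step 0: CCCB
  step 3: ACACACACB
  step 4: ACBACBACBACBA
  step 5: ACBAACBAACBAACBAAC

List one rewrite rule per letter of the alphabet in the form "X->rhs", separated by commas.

  step 4 ⇒ step 5: ACBACBACBACBA ⇒ AC·B·A·AC·B·A·AC·B·A·AC·B·A·AC
    A ↦ AC
    B ↦ A
    C ↦ B

A->AC, B->A, C->B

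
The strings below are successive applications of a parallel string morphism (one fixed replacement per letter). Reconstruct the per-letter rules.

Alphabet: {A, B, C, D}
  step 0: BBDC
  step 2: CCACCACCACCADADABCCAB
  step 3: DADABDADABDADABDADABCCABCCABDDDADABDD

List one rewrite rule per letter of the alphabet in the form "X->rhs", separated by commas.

A->B, B->DD, C->DA, D->CCA

  step 2 ⇒ step 3: CCACCACCACCADADABCCAB ⇒ DA·DA·B·DA·DA·B·DA·DA·B·DA·DA·B·CCA·B·CCA·B·DD·DA·DA·B·DD
    A ↦ B
    B ↦ DD
    C ↦ DA
    D ↦ CCA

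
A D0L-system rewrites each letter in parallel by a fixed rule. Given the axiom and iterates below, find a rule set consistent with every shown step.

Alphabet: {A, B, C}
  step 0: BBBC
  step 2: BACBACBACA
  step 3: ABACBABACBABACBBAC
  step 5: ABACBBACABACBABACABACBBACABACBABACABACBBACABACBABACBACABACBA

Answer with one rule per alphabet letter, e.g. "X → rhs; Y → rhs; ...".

  step 2 ⇒ step 3: BACBACBACA ⇒ A·BAC·B·A·BAC·B·A·BAC·B·BAC
    A ↦ BAC
    B ↦ A
    C ↦ B

A->BAC, B->A, C->B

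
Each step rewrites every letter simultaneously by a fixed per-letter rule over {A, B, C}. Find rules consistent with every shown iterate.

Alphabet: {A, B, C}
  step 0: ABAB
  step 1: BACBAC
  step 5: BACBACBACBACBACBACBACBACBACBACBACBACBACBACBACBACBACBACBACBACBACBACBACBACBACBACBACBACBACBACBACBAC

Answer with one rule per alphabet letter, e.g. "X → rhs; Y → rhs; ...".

A->B, B->AC, C->ACB

  step 0 ⇒ step 1: ABAB ⇒ B·AC·B·AC
    A ↦ B
    B ↦ AC
    C ↦ ACB  (constrained at step 1)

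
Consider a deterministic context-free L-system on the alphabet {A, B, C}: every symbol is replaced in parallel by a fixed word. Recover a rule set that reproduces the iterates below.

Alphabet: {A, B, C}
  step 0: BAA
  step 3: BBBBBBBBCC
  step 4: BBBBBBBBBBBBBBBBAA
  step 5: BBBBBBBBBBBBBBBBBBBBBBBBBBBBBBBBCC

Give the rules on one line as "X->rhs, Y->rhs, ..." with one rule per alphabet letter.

A->C, B->BB, C->A

  step 4 ⇒ step 5: BBBBBBBBBBBBBBBBAA ⇒ BB·BB·BB·BB·BB·BB·BB·BB·BB·BB·BB·BB·BB·BB·BB·BB·C·C
    A ↦ C
    B ↦ BB
  step 3 ⇒ step 4: BBBBBBBBCC ⇒ BB·BB·BB·BB·BB·BB·BB·BB·A·A
    C ↦ A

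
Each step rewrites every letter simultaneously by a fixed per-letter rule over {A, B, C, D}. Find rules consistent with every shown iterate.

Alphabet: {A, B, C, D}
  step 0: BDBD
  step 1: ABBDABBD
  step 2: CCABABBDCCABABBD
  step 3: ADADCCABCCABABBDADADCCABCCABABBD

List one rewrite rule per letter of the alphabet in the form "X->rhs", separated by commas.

A->CC, B->AB, C->AD, D->BD

  step 2 ⇒ step 3: CCABABBDCCABABBD ⇒ AD·AD·CC·AB·CC·AB·AB·BD·AD·AD·CC·AB·CC·AB·AB·BD
    A ↦ CC
    B ↦ AB
    C ↦ AD
    D ↦ BD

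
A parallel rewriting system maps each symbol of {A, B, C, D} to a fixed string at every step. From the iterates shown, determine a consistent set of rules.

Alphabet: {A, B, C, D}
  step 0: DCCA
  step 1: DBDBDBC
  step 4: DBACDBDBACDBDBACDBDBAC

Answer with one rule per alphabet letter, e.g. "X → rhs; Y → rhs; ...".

A->C, B->A, C->DB, D->DB

  step 0 ⇒ step 1: DCCA ⇒ DB·DB·DB·C
    A ↦ C
    C ↦ DB
    D ↦ DB
    B ↦ A  (constrained at step 1)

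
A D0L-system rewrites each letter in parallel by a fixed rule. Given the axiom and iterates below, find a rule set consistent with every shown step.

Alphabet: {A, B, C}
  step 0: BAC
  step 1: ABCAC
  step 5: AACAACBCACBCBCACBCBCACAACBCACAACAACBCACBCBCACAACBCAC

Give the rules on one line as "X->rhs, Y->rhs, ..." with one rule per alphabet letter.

A->BC, B->A, C->AC

  step 0 ⇒ step 1: BAC ⇒ A·BC·AC
    A ↦ BC
    B ↦ A
    C ↦ AC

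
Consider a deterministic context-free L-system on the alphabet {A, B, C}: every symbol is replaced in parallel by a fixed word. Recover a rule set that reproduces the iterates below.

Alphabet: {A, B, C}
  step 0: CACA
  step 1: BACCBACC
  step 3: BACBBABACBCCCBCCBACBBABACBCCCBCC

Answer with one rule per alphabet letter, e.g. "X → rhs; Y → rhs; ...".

  step 0 ⇒ step 1: CACA ⇒ BA·CC·BA·CC
    A ↦ CC
    C ↦ BA
    B ↦ CB  (constrained at step 1)

A->CC, B->CB, C->BA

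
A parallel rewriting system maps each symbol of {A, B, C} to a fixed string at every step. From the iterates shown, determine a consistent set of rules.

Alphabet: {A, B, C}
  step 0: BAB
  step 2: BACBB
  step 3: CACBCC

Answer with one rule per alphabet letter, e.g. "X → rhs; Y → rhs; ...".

A->AC, B->C, C->B

  step 2 ⇒ step 3: BACBB ⇒ C·AC·B·C·C
    A ↦ AC
    B ↦ C
    C ↦ B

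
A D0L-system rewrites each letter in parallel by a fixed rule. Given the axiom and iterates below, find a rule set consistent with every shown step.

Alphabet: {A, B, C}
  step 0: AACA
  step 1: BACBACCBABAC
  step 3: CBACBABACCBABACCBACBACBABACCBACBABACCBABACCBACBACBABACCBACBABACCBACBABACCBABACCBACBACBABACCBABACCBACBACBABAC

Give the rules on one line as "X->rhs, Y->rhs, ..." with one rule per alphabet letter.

A->BAC, B->CBA, C->CBA

  step 0 ⇒ step 1: AACA ⇒ BAC·BAC·CBA·BAC
    A ↦ BAC
    C ↦ CBA
    B ↦ CBA  (constrained at step 1)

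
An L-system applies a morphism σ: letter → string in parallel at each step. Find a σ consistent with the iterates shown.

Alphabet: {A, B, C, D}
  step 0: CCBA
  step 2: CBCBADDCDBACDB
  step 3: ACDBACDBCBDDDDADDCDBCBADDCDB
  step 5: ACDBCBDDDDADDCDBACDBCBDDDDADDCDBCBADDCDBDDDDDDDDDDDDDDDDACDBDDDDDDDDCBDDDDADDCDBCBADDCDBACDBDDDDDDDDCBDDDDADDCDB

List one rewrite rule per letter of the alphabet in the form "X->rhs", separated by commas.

  step 2 ⇒ step 3: CBCBADDCDBACDB ⇒ A·CDB·A·CDB·CB·DD·DD·A·DD·CDB·CB·A·DD·CDB
    A ↦ CB
    B ↦ CDB
    C ↦ A
    D ↦ DD

A->CB, B->CDB, C->A, D->DD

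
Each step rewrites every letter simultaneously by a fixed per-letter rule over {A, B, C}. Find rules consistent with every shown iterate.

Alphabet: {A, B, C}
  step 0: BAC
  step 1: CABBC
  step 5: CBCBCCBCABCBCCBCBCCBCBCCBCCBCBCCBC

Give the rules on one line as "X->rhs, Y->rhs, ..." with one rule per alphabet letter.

  step 0 ⇒ step 1: BAC ⇒ C·AB·BC
    A ↦ AB
    B ↦ C
    C ↦ BC

A->AB, B->C, C->BC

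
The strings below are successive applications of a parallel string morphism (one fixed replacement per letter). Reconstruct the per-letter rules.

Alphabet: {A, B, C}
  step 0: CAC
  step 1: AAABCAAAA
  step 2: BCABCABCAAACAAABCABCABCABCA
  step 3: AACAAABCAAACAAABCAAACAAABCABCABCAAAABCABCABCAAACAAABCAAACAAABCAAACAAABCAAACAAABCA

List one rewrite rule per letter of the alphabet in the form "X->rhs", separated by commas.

A->BCA, B->AAC, C->AAA

  step 2 ⇒ step 3: BCABCABCAAACAAABCABCABCABCA ⇒ AAC·AAA·BCA·AAC·AAA·BCA·AAC·AAA·BCA·BCA·BCA·AAA·BCA·BCA·BCA·AAC·AAA·BCA·AAC·AAA·BCA·AAC·AAA·BCA·AAC·AAA·BCA
    A ↦ BCA
    B ↦ AAC
    C ↦ AAA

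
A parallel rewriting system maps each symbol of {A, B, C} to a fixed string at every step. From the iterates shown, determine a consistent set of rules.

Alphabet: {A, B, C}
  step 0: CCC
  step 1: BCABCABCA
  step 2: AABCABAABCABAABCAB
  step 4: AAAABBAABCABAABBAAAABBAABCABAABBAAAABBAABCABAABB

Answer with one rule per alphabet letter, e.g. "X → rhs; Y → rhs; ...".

  step 1 ⇒ step 2: BCABCABCA ⇒ AA·BCA·B·AA·BCA·B·AA·BCA·B
    A ↦ B
    B ↦ AA
    C ↦ BCA

A->B, B->AA, C->BCA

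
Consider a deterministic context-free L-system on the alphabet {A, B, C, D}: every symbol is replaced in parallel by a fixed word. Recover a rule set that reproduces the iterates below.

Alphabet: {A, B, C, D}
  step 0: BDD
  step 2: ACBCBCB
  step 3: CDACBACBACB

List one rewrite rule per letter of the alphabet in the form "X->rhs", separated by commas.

A->CD, B->CB, C->A, D->B

  step 2 ⇒ step 3: ACBCBCB ⇒ CD·A·CB·A·CB·A·CB
    A ↦ CD
    B ↦ CB
    C ↦ A
    D ↦ B  (constrained at step 0)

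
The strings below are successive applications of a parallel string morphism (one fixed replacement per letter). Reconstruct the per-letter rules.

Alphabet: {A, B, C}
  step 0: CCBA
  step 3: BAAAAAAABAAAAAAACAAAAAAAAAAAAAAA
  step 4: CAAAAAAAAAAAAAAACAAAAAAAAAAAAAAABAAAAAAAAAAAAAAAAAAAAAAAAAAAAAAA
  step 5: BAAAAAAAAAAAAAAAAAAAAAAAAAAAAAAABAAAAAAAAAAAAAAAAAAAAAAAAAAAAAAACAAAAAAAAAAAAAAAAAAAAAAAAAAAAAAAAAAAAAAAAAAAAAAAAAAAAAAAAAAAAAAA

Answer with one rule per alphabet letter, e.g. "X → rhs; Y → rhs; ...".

  step 4 ⇒ step 5: CAAAAAAAAAAAAAAACAAAAAAAAAAAAAAABAAAAAAAAAAAAAAAAAAAAAAAAAAAAAAA ⇒ BA·AA·AA·AA·AA·AA·AA·AA·AA·AA·AA·AA·AA·AA·AA·AA·BA·AA·AA·AA·AA·AA·AA·AA·AA·AA·AA·AA·AA·AA·AA·AA·CA·AA·AA·AA·AA·AA·AA·AA·AA·AA·AA·AA·AA·AA·AA·AA·AA·AA·AA·AA·AA·AA·AA·AA·AA·AA·AA·AA·AA·AA·AA·AA
    A ↦ AA
    B ↦ CA
    C ↦ BA

A->AA, B->CA, C->BA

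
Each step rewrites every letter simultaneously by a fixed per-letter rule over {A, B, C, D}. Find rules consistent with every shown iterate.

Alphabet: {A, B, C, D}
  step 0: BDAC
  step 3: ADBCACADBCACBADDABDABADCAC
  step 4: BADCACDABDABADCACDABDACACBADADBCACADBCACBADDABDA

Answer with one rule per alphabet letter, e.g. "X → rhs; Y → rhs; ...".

  step 3 ⇒ step 4: ADBCACADBCACBADDABDABADCAC ⇒ B·AD·CAC·DA·B·DA·B·AD·CAC·DA·B·DA·CAC·B·AD·AD·B·CAC·AD·B·CAC·B·AD·DA·B·DA
    A ↦ B
    B ↦ CAC
    C ↦ DA
    D ↦ AD

A->B, B->CAC, C->DA, D->AD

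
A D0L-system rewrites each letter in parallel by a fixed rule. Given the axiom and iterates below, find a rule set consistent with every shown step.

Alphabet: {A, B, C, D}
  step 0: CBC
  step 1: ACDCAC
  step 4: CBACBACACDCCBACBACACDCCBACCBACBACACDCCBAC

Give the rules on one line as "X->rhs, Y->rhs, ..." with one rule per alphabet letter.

A->CB, B->DC, C->AC, D->B

  step 0 ⇒ step 1: CBC ⇒ AC·DC·AC
    B ↦ DC
    C ↦ AC
    A ↦ CB  (constrained at step 1)
    D ↦ B  (constrained at step 1)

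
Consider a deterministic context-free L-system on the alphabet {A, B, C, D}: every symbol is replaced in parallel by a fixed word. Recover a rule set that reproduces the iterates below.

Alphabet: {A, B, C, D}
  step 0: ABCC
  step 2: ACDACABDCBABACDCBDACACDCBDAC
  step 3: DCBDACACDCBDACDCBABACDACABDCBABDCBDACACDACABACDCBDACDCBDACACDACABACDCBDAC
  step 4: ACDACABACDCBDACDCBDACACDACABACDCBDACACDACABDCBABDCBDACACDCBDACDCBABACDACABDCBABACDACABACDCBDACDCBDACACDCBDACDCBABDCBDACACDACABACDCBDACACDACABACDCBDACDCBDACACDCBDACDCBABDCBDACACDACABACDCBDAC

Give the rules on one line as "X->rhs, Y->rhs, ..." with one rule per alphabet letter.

A->DCB, B->AB, C->DAC, D->AC

  step 3 ⇒ step 4: DCBDACACDCBDACDCBABACDACABDCBABDCBDACACDACABACDCBDACDCBDACACDACABACDCBDAC ⇒ AC·DAC·AB·AC·DCB·DAC·DCB·DAC·AC·DAC·AB·AC·DCB·DAC·AC·DAC·AB·DCB·AB·DCB·DAC·AC·DCB·DAC·DCB·AB·AC·DAC·AB·DCB·AB·AC·DAC·AB·AC·DCB·DAC·DCB·DAC·AC·DCB·DAC·DCB·AB·DCB·DAC·AC·DAC·AB·AC·DCB·DAC·AC·DAC·AB·AC·DCB·DAC·DCB·DAC·AC·DCB·DAC·DCB·AB·DCB·DAC·AC·DAC·AB·AC·DCB·DAC
    A ↦ DCB
    B ↦ AB
    C ↦ DAC
    D ↦ AC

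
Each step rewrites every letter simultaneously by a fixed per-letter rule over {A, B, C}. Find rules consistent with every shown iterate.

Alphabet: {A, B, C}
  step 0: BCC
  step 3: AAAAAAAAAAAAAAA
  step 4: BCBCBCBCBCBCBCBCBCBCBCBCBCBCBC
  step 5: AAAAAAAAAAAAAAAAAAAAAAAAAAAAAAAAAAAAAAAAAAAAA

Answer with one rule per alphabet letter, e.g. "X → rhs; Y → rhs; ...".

A->BC, B->A, C->AA

  step 4 ⇒ step 5: BCBCBCBCBCBCBCBCBCBCBCBCBCBCBC ⇒ A·AA·A·AA·A·AA·A·AA·A·AA·A·AA·A·AA·A·AA·A·AA·A·AA·A·AA·A·AA·A·AA·A·AA·A·AA
    B ↦ A
    C ↦ AA
  step 3 ⇒ step 4: AAAAAAAAAAAAAAA ⇒ BC·BC·BC·BC·BC·BC·BC·BC·BC·BC·BC·BC·BC·BC·BC
    A ↦ BC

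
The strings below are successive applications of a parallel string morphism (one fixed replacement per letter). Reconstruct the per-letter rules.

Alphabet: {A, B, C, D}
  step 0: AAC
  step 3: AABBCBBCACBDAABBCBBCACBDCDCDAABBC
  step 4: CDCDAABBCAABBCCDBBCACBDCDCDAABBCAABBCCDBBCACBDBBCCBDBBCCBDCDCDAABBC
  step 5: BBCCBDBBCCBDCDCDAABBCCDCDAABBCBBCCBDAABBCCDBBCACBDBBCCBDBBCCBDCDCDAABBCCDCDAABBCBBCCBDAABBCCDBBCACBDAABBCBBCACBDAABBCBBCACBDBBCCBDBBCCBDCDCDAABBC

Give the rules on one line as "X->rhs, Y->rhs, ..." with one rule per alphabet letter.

A->CD, B->A, C->BBC, D->CBD

  step 4 ⇒ step 5: CDCDAABBCAABBCCDBBCACBDCDCDAABBCAABBCCDBBCACBDBBCCBDBBCCBDCDCDAABBC ⇒ BBC·CBD·BBC·CBD·CD·CD·A·A·BBC·CD·CD·A·A·BBC·BBC·CBD·A·A·BBC·CD·BBC·A·CBD·BBC·CBD·BBC·CBD·CD·CD·A·A·BBC·CD·CD·A·A·BBC·BBC·CBD·A·A·BBC·CD·BBC·A·CBD·A·A·BBC·BBC·A·CBD·A·A·BBC·BBC·A·CBD·BBC·CBD·BBC·CBD·CD·CD·A·A·BBC
    A ↦ CD
    B ↦ A
    C ↦ BBC
    D ↦ CBD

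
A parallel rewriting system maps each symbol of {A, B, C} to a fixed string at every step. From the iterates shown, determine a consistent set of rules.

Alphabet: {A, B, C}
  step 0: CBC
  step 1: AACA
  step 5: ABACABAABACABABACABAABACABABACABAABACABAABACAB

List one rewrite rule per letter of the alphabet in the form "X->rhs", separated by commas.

A->AB, B->AC, C->A

  step 0 ⇒ step 1: CBC ⇒ A·AC·A
    B ↦ AC
    C ↦ A
    A ↦ AB  (constrained at step 1)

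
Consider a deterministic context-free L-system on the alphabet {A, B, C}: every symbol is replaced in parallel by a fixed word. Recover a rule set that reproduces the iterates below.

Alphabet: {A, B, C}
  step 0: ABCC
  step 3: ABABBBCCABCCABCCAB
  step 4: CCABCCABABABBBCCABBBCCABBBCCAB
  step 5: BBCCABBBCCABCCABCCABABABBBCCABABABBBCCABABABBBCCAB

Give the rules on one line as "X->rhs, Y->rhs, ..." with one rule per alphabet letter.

  step 4 ⇒ step 5: CCABCCABABABBBCCABBBCCABBBCCAB ⇒ B·B·CC·AB·B·B·CC·AB·CC·AB·CC·AB·AB·AB·B·B·CC·AB·AB·AB·B·B·CC·AB·AB·AB·B·B·CC·AB
    A ↦ CC
    B ↦ AB
    C ↦ B

A->CC, B->AB, C->B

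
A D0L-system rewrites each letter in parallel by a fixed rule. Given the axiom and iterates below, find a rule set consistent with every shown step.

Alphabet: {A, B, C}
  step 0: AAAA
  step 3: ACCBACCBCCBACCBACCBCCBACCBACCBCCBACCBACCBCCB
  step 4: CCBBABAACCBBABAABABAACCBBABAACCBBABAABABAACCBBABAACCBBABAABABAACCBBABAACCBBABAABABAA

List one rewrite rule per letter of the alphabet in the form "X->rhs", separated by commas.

  step 3 ⇒ step 4: ACCBACCBCCBACCBACCBCCBACCBACCBCCBACCBACCBCCB ⇒ CCB·BA·BA·A·CCB·BA·BA·A·BA·BA·A·CCB·BA·BA·A·CCB·BA·BA·A·BA·BA·A·CCB·BA·BA·A·CCB·BA·BA·A·BA·BA·A·CCB·BA·BA·A·CCB·BA·BA·A·BA·BA·A
    A ↦ CCB
    B ↦ A
    C ↦ BA

A->CCB, B->A, C->BA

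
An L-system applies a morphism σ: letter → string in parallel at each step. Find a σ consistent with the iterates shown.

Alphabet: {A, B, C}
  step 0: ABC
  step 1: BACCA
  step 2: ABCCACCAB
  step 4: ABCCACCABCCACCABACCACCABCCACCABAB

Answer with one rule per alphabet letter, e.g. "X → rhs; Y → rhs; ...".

A->B, B->A, C->CCA

  step 1 ⇒ step 2: BACCA ⇒ A·B·CCA·CCA·B
    A ↦ B
    B ↦ A
    C ↦ CCA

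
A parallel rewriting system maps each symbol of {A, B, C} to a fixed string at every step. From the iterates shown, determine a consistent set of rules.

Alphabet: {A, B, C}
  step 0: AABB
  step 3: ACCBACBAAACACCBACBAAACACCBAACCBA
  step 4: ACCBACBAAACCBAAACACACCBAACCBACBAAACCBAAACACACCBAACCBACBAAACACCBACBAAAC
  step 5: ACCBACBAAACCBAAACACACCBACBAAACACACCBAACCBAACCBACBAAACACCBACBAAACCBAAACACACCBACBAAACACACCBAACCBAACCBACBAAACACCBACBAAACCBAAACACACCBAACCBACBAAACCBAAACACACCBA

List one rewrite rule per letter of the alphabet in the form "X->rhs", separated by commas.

  step 4 ⇒ step 5: ACCBACBAAACCBAAACACACCBAACCBACBAAACCBAAACACACCBAACCBACBAAACACCBACBAAAC ⇒ AC·CBA·CBA·A·AC·CBA·A·AC·AC·AC·CBA·CBA·A·AC·AC·AC·CBA·AC·CBA·AC·CBA·CBA·A·AC·AC·CBA·CBA·A·AC·CBA·A·AC·AC·AC·CBA·CBA·A·AC·AC·AC·CBA·AC·CBA·AC·CBA·CBA·A·AC·AC·CBA·CBA·A·AC·CBA·A·AC·AC·AC·CBA·AC·CBA·CBA·A·AC·CBA·A·AC·AC·AC·CBA
    A ↦ AC
    B ↦ A
    C ↦ CBA

A->AC, B->A, C->CBA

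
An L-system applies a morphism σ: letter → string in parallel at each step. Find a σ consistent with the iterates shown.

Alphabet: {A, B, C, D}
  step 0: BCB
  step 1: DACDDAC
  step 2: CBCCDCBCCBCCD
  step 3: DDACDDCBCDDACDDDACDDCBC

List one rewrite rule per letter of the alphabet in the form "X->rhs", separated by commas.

  step 2 ⇒ step 3: CBCCDCBCCBCCD ⇒ D·DAC·D·D·CBC·D·DAC·D·D·DAC·D·D·CBC
    B ↦ DAC
    C ↦ D
    D ↦ CBC
  step 1 ⇒ step 2: DACDDAC ⇒ CBC·C·D·CBC·CBC·C·D
    A ↦ C

A->C, B->DAC, C->D, D->CBC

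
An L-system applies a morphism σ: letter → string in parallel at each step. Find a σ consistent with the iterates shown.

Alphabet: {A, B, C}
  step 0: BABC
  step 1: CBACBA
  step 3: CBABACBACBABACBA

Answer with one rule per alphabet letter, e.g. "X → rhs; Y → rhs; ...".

A->BA, B->C, C->BA

  step 0 ⇒ step 1: BABC ⇒ C·BA·C·BA
    A ↦ BA
    B ↦ C
    C ↦ BA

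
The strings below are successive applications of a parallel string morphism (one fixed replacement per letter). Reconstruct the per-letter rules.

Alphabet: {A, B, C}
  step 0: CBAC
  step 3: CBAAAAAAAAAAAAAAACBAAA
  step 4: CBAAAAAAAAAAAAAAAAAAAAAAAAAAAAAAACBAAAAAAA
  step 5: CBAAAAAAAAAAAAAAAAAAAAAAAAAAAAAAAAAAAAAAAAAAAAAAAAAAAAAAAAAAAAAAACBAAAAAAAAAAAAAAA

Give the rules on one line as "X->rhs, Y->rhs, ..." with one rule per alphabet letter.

A->AA, B->A, C->CB

  step 4 ⇒ step 5: CBAAAAAAAAAAAAAAAAAAAAAAAAAAAAAAACBAAAAAAA ⇒ CB·A·AA·AA·AA·AA·AA·AA·AA·AA·AA·AA·AA·AA·AA·AA·AA·AA·AA·AA·AA·AA·AA·AA·AA·AA·AA·AA·AA·AA·AA·AA·AA·CB·A·AA·AA·AA·AA·AA·AA·AA
    A ↦ AA
    B ↦ A
    C ↦ CB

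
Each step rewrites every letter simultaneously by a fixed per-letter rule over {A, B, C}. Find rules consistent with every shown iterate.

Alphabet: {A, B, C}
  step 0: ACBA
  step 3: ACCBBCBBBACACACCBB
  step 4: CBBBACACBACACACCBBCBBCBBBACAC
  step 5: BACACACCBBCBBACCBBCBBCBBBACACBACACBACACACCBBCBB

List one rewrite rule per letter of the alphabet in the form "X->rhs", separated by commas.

  step 4 ⇒ step 5: CBBBACACBACACACCBBCBBCBBBACAC ⇒ B·AC·AC·AC·CB·B·CB·B·AC·CB·B·CB·B·CB·B·B·AC·AC·B·AC·AC·B·AC·AC·AC·CB·B·CB·B
    A ↦ CB
    B ↦ AC
    C ↦ B

A->CB, B->AC, C->B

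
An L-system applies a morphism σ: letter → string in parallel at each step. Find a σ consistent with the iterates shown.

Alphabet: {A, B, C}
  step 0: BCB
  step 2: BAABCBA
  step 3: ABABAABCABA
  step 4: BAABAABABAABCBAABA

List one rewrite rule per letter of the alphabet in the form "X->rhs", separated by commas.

  step 3 ⇒ step 4: ABABAABCABA ⇒ BA·A·BA·A·BA·BA·A·BC·BA·A·BA
    A ↦ BA
    B ↦ A
    C ↦ BC

A->BA, B->A, C->BC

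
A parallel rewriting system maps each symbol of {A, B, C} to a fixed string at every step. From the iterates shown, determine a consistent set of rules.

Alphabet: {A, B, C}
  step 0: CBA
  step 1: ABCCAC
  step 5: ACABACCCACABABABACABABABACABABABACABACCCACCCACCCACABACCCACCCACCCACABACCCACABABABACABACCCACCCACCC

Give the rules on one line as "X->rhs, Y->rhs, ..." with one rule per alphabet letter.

  step 0 ⇒ step 1: CBA ⇒ AB·CC·AC
    A ↦ AC
    B ↦ CC
    C ↦ AB

A->AC, B->CC, C->AB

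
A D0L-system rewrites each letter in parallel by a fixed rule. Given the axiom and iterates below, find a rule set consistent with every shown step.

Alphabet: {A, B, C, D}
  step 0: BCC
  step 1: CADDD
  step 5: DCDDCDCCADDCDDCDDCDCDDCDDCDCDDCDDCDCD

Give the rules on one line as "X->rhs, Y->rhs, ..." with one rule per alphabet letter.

  step 0 ⇒ step 1: BCC ⇒ CAD·D·D
    B ↦ CAD
    C ↦ D
    A ↦ B  (constrained at step 1)
    D ↦ DC  (constrained at step 1)

A->B, B->CAD, C->D, D->DC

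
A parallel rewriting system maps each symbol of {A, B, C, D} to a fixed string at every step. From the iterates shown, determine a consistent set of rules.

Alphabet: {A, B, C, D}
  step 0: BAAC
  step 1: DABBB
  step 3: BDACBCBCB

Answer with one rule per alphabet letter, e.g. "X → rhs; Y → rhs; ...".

  step 0 ⇒ step 1: BAAC ⇒ DA·B·B·B
    A ↦ B
    B ↦ DA
    C ↦ B
    D ↦ C  (constrained at step 1)

A->B, B->DA, C->B, D->C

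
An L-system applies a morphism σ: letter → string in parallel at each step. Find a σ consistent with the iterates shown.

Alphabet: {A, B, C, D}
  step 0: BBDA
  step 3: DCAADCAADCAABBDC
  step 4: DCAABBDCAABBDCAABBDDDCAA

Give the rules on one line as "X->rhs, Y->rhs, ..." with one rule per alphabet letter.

  step 3 ⇒ step 4: DCAADCAADCAABBDC ⇒ DC·AA·B·B·DC·AA·B·B·DC·AA·B·B·D·D·DC·AA
    A ↦ B
    B ↦ D
    C ↦ AA
    D ↦ DC

A->B, B->D, C->AA, D->DC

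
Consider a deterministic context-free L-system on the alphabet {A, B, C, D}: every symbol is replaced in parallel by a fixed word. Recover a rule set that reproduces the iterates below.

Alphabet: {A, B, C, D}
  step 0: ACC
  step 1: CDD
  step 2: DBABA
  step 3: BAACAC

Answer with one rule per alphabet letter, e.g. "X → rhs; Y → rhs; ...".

  step 2 ⇒ step 3: DBABA ⇒ BA·A·C·A·C
    A ↦ C
    B ↦ A
    D ↦ BA
  step 0 ⇒ step 1: ACC ⇒ C·D·D
    C ↦ D

A->C, B->A, C->D, D->BA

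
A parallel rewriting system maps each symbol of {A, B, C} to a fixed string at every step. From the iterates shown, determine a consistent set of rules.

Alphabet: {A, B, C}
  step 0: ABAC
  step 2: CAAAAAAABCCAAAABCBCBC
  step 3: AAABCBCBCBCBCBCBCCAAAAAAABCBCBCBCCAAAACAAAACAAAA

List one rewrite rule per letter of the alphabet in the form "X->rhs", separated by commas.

  step 2 ⇒ step 3: CAAAAAAABCCAAAABCBCBC ⇒ AAA·BC·BC·BC·BC·BC·BC·BC·CA·AAA·AAA·BC·BC·BC·BC·CA·AAA·CA·AAA·CA·AAA
    A ↦ BC
    B ↦ CA
    C ↦ AAA

A->BC, B->CA, C->AAA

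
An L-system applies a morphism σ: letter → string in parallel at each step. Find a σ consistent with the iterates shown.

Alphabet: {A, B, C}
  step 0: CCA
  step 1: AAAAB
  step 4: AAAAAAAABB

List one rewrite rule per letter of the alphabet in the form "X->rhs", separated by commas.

  step 0 ⇒ step 1: CCA ⇒ AA·AA·B
    A ↦ B
    C ↦ AA
    B ↦ C  (constrained at step 1)

A->B, B->C, C->AA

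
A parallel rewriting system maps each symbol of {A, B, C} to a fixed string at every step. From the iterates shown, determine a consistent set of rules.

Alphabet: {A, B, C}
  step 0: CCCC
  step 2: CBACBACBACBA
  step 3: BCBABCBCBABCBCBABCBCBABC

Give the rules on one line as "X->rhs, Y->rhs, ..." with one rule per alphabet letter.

  step 2 ⇒ step 3: CBACBACBACBA ⇒ B·CBA·BC·B·CBA·BC·B·CBA·BC·B·CBA·BC
    A ↦ BC
    B ↦ CBA
    C ↦ B

A->BC, B->CBA, C->B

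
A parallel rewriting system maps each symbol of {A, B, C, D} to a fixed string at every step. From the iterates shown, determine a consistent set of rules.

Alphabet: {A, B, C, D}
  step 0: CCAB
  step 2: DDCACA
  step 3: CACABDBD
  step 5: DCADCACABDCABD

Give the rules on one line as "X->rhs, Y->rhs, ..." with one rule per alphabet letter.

A->D, B->D, C->B, D->CA

  step 2 ⇒ step 3: DDCACA ⇒ CA·CA·B·D·B·D
    A ↦ D
    C ↦ B
    D ↦ CA
    B ↦ D  (constrained at step 0)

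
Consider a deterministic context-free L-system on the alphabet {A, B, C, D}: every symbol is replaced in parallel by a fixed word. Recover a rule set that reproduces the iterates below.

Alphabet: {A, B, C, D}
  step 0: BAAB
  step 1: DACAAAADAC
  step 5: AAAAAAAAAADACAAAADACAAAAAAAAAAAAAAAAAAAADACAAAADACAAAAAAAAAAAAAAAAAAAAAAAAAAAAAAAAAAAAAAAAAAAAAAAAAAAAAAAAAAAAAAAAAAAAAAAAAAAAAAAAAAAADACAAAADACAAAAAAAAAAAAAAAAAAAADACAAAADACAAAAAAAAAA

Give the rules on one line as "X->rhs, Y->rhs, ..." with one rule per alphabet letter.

A->AA, B->DAC, C->BA, D->AB

  step 0 ⇒ step 1: BAAB ⇒ DAC·AA·AA·DAC
    A ↦ AA
    B ↦ DAC
    C ↦ BA  (constrained at step 1)
    D ↦ AB  (constrained at step 1)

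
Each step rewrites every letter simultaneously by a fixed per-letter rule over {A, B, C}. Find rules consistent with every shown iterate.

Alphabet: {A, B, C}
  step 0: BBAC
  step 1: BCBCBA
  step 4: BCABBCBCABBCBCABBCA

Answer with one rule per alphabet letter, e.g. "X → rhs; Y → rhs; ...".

A->B, B->BC, C->A

  step 0 ⇒ step 1: BBAC ⇒ BC·BC·B·A
    A ↦ B
    B ↦ BC
    C ↦ A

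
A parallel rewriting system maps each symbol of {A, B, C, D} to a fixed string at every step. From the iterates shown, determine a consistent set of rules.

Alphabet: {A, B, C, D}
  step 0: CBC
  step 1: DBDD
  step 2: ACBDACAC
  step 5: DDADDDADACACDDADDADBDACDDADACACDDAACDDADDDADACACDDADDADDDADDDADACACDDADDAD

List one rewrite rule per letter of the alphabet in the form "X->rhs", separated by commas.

  step 1 ⇒ step 2: DBDD ⇒ AC·BD·AC·AC
    B ↦ BD
    D ↦ AC
    A ↦ DDA  (constrained at step 2)
  step 0 ⇒ step 1: CBC ⇒ D·BD·D
    C ↦ D

A->DDA, B->BD, C->D, D->AC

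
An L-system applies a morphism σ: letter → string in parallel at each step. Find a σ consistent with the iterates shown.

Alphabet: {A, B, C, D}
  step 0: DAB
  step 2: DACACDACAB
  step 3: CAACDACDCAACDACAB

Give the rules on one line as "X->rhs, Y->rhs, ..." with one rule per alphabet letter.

  step 2 ⇒ step 3: DACACDACAB ⇒ CA·AC·D·AC·D·CA·AC·D·AC·AB
    A ↦ AC
    B ↦ AB
    C ↦ D
    D ↦ CA

A->AC, B->AB, C->D, D->CA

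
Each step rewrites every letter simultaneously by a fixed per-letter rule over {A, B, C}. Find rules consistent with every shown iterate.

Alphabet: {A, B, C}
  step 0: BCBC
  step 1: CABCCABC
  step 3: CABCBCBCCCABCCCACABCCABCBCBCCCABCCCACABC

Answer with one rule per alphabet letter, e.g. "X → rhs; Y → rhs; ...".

A->CCA, B->CA, C->BC

  step 0 ⇒ step 1: BCBC ⇒ CA·BC·CA·BC
    B ↦ CA
    C ↦ BC
    A ↦ CCA  (constrained at step 1)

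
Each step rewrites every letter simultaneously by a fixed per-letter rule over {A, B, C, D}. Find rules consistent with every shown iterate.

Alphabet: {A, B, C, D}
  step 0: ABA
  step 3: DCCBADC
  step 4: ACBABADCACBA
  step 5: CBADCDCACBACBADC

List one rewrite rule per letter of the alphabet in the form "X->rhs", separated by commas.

A->C, B->D, C->BA, D->AC

  step 4 ⇒ step 5: ACBABADCACBA ⇒ C·BA·D·C·D·C·AC·BA·C·BA·D·C
    A ↦ C
    B ↦ D
    C ↦ BA
    D ↦ AC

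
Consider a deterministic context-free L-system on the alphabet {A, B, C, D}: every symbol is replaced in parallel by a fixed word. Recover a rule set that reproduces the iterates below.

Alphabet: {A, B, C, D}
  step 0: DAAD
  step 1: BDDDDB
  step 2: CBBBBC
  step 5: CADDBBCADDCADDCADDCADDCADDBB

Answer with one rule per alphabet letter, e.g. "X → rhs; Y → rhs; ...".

A->DD, B->C, C->CA, D->B

  step 1 ⇒ step 2: BDDDDB ⇒ C·B·B·B·B·C
    B ↦ C
    D ↦ B
  step 0 ⇒ step 1: DAAD ⇒ B·DD·DD·B
    A ↦ DD
    C ↦ CA  (constrained at step 2)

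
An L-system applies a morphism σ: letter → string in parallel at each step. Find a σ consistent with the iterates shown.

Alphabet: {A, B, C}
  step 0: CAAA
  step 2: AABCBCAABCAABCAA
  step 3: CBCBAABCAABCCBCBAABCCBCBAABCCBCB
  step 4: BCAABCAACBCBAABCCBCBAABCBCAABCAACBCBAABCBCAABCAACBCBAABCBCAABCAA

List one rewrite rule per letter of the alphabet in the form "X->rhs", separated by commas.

A->CB, B->AA, C->BC

  step 3 ⇒ step 4: CBCBAABCAABCCBCBAABCCBCBAABCCBCB ⇒ BC·AA·BC·AA·CB·CB·AA·BC·CB·CB·AA·BC·BC·AA·BC·AA·CB·CB·AA·BC·BC·AA·BC·AA·CB·CB·AA·BC·BC·AA·BC·AA
    A ↦ CB
    B ↦ AA
    C ↦ BC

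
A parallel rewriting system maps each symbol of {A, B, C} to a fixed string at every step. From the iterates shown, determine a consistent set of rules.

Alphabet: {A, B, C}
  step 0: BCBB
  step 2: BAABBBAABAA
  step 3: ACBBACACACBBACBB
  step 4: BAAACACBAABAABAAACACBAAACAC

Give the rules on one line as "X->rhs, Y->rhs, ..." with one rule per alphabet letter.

A->B, B->AC, C->AA

  step 3 ⇒ step 4: ACBBACACACBBACBB ⇒ B·AA·AC·AC·B·AA·B·AA·B·AA·AC·AC·B·AA·AC·AC
    A ↦ B
    B ↦ AC
    C ↦ AA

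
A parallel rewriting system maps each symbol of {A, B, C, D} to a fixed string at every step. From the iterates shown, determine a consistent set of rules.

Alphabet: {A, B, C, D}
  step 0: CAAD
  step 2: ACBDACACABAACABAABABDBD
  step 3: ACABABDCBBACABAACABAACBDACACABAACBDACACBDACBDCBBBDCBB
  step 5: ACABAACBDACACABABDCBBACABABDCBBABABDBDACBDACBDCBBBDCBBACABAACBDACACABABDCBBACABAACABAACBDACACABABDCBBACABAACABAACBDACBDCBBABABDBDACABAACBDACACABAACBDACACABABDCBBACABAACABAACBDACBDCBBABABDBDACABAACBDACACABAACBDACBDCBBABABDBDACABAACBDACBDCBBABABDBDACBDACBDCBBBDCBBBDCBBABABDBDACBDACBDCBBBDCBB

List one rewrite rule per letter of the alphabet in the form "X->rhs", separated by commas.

A->AC, B->BD, C->ABA, D->CBB

  step 2 ⇒ step 3: ACBDACACABAACABAABABDBD ⇒ AC·ABA·BD·CBB·AC·ABA·AC·ABA·AC·BD·AC·AC·ABA·AC·BD·AC·AC·BD·AC·BD·CBB·BD·CBB
    A ↦ AC
    B ↦ BD
    C ↦ ABA
    D ↦ CBB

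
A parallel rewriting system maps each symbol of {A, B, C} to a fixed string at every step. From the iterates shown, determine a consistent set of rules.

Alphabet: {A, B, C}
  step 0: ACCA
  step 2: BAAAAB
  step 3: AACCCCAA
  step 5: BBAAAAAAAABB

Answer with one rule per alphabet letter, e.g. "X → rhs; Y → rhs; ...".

  step 2 ⇒ step 3: BAAAAB ⇒ AA·C·C·C·C·AA
    A ↦ C
    B ↦ AA
    C ↦ B  (constrained at step 0)

A->C, B->AA, C->B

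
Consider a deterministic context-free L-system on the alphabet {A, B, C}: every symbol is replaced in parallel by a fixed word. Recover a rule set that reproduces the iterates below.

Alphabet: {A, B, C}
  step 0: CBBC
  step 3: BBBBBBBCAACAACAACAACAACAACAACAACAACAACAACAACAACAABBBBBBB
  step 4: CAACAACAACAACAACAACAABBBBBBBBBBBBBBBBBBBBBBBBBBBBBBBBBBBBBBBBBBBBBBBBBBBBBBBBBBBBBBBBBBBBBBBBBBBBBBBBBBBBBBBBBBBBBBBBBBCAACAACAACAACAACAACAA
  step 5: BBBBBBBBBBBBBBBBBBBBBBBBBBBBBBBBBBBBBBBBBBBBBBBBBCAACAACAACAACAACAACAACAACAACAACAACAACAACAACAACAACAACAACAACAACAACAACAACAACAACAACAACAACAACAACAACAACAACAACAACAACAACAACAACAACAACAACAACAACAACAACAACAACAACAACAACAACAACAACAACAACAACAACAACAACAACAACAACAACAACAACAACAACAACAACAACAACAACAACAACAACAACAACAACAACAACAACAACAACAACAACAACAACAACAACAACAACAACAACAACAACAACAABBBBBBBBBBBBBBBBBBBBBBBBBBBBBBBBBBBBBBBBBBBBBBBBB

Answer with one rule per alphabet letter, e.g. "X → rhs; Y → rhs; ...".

A->BBB, B->CAA, C->B

  step 4 ⇒ step 5: CAACAACAACAACAACAACAABBBBBBBBBBBBBBBBBBBBBBBBBBBBBBBBBBBBBBBBBBBBBBBBBBBBBBBBBBBBBBBBBBBBBBBBBBBBBBBBBBBBBBBBBBBBBBBBBBCAACAACAACAACAACAACAA ⇒ B·BBB·BBB·B·BBB·BBB·B·BBB·BBB·B·BBB·BBB·B·BBB·BBB·B·BBB·BBB·B·BBB·BBB·CAA·CAA·CAA·CAA·CAA·CAA·CAA·CAA·CAA·CAA·CAA·CAA·CAA·CAA·CAA·CAA·CAA·CAA·CAA·CAA·CAA·CAA·CAA·CAA·CAA·CAA·CAA·CAA·CAA·CAA·CAA·CAA·CAA·CAA·CAA·CAA·CAA·CAA·CAA·CAA·CAA·CAA·CAA·CAA·CAA·CAA·CAA·CAA·CAA·CAA·CAA·CAA·CAA·CAA·CAA·CAA·CAA·CAA·CAA·CAA·CAA·CAA·CAA·CAA·CAA·CAA·CAA·CAA·CAA·CAA·CAA·CAA·CAA·CAA·CAA·CAA·CAA·CAA·CAA·CAA·CAA·CAA·CAA·CAA·CAA·CAA·CAA·CAA·CAA·CAA·CAA·CAA·CAA·CAA·CAA·CAA·CAA·CAA·B·BBB·BBB·B·BBB·BBB·B·BBB·BBB·B·BBB·BBB·B·BBB·BBB·B·BBB·BBB·B·BBB·BBB
    A ↦ BBB
    B ↦ CAA
    C ↦ B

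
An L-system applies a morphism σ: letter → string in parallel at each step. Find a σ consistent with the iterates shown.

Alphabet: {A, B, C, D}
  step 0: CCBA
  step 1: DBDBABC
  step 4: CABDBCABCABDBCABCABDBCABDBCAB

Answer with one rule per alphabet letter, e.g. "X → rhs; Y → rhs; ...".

  step 0 ⇒ step 1: CCBA ⇒ DB·DB·AB·C
    A ↦ C
    B ↦ AB
    C ↦ DB
    D ↦ C  (constrained at step 1)

A->C, B->AB, C->DB, D->C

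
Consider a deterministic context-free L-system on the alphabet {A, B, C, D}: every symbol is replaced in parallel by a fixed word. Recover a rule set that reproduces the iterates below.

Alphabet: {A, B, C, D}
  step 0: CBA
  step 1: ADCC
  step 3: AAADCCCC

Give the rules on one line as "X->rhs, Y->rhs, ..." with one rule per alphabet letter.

  step 0 ⇒ step 1: CBA ⇒ A·D·CC
    A ↦ CC
    B ↦ D
    C ↦ A
    D ↦ CB  (constrained at step 1)

A->CC, B->D, C->A, D->CB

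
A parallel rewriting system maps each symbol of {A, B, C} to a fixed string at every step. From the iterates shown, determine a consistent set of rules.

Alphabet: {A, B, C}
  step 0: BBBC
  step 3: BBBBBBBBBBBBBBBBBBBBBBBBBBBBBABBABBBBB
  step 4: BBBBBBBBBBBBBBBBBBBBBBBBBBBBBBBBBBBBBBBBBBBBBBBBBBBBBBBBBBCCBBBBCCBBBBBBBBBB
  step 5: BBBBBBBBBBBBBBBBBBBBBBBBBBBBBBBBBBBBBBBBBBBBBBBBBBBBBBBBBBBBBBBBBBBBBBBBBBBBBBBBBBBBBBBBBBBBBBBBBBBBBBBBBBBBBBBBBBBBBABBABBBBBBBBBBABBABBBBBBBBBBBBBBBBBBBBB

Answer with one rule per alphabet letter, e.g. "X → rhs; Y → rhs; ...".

  step 4 ⇒ step 5: BBBBBBBBBBBBBBBBBBBBBBBBBBBBBBBBBBBBBBBBBBBBBBBBBBBBBBBBBBCCBBBBCCBBBBBBBBBB ⇒ BB·BB·BB·BB·BB·BB·BB·BB·BB·BB·BB·BB·BB·BB·BB·BB·BB·BB·BB·BB·BB·BB·BB·BB·BB·BB·BB·BB·BB·BB·BB·BB·BB·BB·BB·BB·BB·BB·BB·BB·BB·BB·BB·BB·BB·BB·BB·BB·BB·BB·BB·BB·BB·BB·BB·BB·BB·BB·BAB·BAB·BB·BB·BB·BB·BAB·BAB·BB·BB·BB·BB·BB·BB·BB·BB·BB·BB
    B ↦ BB
    C ↦ BAB
  step 3 ⇒ step 4: BBBBBBBBBBBBBBBBBBBBBBBBBBBBBABBABBBBB ⇒ BB·BB·BB·BB·BB·BB·BB·BB·BB·BB·BB·BB·BB·BB·BB·BB·BB·BB·BB·BB·BB·BB·BB·BB·BB·BB·BB·BB·BB·CC·BB·BB·CC·BB·BB·BB·BB·BB
    A ↦ CC

A->CC, B->BB, C->BAB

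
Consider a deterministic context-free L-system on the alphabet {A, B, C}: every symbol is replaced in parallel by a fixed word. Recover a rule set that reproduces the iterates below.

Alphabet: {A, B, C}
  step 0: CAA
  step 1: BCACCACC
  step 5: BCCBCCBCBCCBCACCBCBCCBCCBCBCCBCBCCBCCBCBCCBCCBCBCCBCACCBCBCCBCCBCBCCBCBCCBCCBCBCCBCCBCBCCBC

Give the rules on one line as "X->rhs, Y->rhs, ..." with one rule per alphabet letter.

A->ACC, B->C, C->BC

  step 0 ⇒ step 1: CAA ⇒ BC·ACC·ACC
    A ↦ ACC
    C ↦ BC
    B ↦ C  (constrained at step 1)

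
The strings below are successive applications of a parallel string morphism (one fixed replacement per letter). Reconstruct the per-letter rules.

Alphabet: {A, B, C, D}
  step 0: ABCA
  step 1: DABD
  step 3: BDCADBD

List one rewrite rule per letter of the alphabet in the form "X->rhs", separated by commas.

A->D, B->A, C->B, D->CA

  step 0 ⇒ step 1: ABCA ⇒ D·A·B·D
    A ↦ D
    B ↦ A
    C ↦ B
    D ↦ CA  (constrained at step 1)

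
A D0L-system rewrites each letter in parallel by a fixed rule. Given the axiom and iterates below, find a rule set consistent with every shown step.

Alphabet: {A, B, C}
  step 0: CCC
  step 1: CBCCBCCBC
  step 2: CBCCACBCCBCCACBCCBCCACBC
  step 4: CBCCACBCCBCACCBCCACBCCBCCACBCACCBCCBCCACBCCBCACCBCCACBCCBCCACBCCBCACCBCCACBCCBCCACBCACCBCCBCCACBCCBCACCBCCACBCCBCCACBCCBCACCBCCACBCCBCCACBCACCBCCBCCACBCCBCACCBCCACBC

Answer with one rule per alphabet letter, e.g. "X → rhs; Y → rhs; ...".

  step 1 ⇒ step 2: CBCCBCCBC ⇒ CBC·CA·CBC·CBC·CA·CBC·CBC·CA·CBC
    B ↦ CA
    C ↦ CBC
    A ↦ AC  (constrained at step 2)

A->AC, B->CA, C->CBC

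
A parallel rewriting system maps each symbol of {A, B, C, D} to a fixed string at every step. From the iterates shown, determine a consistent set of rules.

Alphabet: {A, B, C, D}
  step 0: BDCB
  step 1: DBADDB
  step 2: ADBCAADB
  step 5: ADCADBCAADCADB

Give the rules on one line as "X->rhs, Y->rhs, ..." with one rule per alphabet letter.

A->C, B->DB, C->D, D->A

  step 1 ⇒ step 2: DBADDB ⇒ A·DB·C·A·A·DB
    A ↦ C
    B ↦ DB
    D ↦ A
  step 0 ⇒ step 1: BDCB ⇒ DB·A·D·DB
    C ↦ D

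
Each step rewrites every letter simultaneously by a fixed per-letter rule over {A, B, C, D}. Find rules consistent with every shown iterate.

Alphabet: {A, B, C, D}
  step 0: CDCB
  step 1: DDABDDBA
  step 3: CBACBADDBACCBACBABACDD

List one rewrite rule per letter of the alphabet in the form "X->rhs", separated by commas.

A->C, B->BA, C->DD, D->AB

  step 0 ⇒ step 1: CDCB ⇒ DD·AB·DD·BA
    B ↦ BA
    C ↦ DD
    D ↦ AB
    A ↦ C  (constrained at step 1)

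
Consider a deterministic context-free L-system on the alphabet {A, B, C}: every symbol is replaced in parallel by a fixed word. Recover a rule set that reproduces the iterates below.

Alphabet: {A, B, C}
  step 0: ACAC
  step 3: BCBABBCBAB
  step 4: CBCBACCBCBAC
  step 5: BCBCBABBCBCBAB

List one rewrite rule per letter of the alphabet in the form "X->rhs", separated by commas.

  step 4 ⇒ step 5: CBCBACCBCBAC ⇒ B·C·B·C·BA·B·B·C·B·C·BA·B
    A ↦ BA
    B ↦ C
    C ↦ B

A->BA, B->C, C->B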